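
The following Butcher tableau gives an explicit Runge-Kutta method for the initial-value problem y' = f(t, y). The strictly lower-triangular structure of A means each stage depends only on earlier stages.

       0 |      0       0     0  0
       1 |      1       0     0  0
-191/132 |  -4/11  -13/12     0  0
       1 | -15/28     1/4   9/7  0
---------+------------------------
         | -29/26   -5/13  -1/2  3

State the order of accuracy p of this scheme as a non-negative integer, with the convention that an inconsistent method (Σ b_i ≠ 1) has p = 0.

1

b = (-29/26, -5/13, -1/2, 3)
c = (0, 1, -191/132, 1)
Ac = (0, 0, -13/12, -124/77)
Σ b_i: (-29/26)·1 + (-5/13)·1 + (-1/2)·1 + 3·1 = 1 ✓
b·c: (-5/13)·1 + (-1/2)·(-191/132) + 3·1 = 11459/3432 ≠ 1/2 ⇒ order 1.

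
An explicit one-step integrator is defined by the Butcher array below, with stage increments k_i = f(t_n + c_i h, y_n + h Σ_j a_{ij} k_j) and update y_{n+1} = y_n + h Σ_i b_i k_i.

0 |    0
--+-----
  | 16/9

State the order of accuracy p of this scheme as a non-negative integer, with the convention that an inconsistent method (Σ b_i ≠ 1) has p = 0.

b = (16/9)
c = (0)
Σ b_i: 16/9·1 = 16/9 ≠ 1 ⇒ order 0.

0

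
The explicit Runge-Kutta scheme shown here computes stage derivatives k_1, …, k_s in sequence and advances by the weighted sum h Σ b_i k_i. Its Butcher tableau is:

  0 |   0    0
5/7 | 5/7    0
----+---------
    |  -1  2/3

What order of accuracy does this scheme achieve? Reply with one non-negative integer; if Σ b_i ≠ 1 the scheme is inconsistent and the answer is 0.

0

b = (-1, 2/3)
c = (0, 5/7)
Σ b_i: (-1)·1 + 2/3·1 = -1/3 ≠ 1 ⇒ order 0.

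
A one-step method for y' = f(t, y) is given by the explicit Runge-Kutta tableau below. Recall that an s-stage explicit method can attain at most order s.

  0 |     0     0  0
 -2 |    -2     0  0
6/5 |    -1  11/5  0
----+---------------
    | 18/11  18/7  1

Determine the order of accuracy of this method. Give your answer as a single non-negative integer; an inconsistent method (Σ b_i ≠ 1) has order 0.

b = (18/11, 18/7, 1)
c = (0, -2, 6/5)
Ac = (0, 0, -22/5)
Σ b_i: 18/11·1 + 18/7·1 + 1·1 = 401/77 ≠ 1 ⇒ order 0.

0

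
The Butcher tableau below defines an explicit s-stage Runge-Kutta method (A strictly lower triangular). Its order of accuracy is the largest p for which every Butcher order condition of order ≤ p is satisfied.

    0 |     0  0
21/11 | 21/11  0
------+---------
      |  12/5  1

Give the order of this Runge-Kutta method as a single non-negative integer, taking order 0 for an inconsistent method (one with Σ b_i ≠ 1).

0

b = (12/5, 1)
c = (0, 21/11)
Σ b_i: 12/5·1 + 1·1 = 17/5 ≠ 1 ⇒ order 0.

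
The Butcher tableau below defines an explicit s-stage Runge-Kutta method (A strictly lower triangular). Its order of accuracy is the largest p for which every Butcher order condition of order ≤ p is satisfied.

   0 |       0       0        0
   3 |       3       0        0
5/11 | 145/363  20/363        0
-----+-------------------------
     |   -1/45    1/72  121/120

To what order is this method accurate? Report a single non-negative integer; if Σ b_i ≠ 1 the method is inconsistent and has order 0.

b = (-1/45, 1/72, 121/120)
c = (0, 3, 5/11)
Ac = (0, 0, 20/121)
Σ b_i: (-1/45)·1 + 1/72·1 + 121/120·1 = 1 ✓
b·c: 1/72·3 + 121/120·5/11 = 1/2 ✓
b·c²: 1/72·9 + 121/120·25/121 = 1/3 ✓
b·Ac: 121/120·20/121 = 1/6 ✓; 3 stages ⇒ order 3.

3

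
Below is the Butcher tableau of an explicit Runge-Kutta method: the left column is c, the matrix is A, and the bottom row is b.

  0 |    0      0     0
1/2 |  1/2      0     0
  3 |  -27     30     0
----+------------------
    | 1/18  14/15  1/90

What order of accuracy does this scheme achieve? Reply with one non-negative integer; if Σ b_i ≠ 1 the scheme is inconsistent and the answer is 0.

3

b = (1/18, 14/15, 1/90)
c = (0, 1/2, 3)
Ac = (0, 0, 15)
Σ b_i: 1/18·1 + 14/15·1 + 1/90·1 = 1 ✓
b·c: 14/15·1/2 + 1/90·3 = 1/2 ✓
b·c²: 14/15·1/4 + 1/90·9 = 1/3 ✓
b·Ac: 1/90·15 = 1/6 ✓; 3 stages ⇒ order 3.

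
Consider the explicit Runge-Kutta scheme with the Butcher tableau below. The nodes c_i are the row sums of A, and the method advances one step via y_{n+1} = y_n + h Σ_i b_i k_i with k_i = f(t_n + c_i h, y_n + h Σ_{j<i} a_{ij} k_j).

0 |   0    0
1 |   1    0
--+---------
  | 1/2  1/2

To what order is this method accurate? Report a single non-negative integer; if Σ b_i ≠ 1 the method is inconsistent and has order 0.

2

b = (1/2, 1/2)
c = (0, 1)
Σ b_i: 1/2·1 + 1/2·1 = 1 ✓
b·c: 1/2·1 = 1/2 ✓; 2 stages ⇒ order 2.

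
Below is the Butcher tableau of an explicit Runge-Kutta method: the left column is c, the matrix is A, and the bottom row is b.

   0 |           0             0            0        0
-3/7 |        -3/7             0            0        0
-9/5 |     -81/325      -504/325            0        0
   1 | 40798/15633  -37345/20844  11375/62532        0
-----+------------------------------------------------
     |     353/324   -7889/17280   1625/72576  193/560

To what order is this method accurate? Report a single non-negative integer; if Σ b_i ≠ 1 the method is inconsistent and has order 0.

b = (353/324, -7889/17280, 1625/72576, 193/560)
c = (0, -3/7, -9/5, 1)
Ac = (0, 0, 216/325, 85/193)
Σ b_i: 353/324·1 + (-7889/17280)·1 + 1625/72576·1 + 193/560·1 = 1 ✓
b·c: (-7889/17280)·(-3/7) + 1625/72576·(-9/5) + 193/560·1 = 1/2 ✓
b·c²: (-7889/17280)·9/49 + 1625/72576·81/25 + 193/560·1 = 1/3 ✓
b·Ac: 1625/72576·216/325 + 193/560·85/193 = 1/6 ✓
b·c³: (-7889/17280)·(-27/343) + 1625/72576·(-729/125) + 193/560·1 = 1/4 ✓
b·(c∘Ac): 1625/72576·(-1944/1625) + 193/560·85/193 = 1/8 ✓
b·Ac²: 1625/72576·(-648/2275) + 193/560·1055/4053 = 1/12 ✓
b·A²c: 193/560·70/579 = 1/24 ✓; 4 stages ⇒ order 4.

4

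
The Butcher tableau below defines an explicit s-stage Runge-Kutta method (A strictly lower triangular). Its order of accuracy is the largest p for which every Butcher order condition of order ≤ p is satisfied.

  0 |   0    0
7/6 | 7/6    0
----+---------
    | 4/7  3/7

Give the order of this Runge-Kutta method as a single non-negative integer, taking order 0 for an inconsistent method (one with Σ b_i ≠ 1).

2

b = (4/7, 3/7)
c = (0, 7/6)
Σ b_i: 4/7·1 + 3/7·1 = 1 ✓
b·c: 3/7·7/6 = 1/2 ✓; 2 stages ⇒ order 2.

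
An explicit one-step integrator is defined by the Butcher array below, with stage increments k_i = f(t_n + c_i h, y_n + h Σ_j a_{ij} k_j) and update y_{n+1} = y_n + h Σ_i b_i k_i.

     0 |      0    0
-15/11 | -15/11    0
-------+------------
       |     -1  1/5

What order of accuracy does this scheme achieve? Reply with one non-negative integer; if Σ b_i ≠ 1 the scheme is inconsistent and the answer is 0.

0

b = (-1, 1/5)
c = (0, -15/11)
Σ b_i: (-1)·1 + 1/5·1 = -4/5 ≠ 1 ⇒ order 0.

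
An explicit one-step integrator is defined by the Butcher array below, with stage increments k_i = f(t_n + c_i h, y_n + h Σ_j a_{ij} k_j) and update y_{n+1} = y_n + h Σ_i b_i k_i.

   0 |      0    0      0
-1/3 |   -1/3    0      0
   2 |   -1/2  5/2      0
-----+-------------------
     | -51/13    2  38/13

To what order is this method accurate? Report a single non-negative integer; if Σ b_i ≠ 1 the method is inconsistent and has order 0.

b = (-51/13, 2, 38/13)
c = (0, -1/3, 2)
Ac = (0, 0, -5/6)
Σ b_i: (-51/13)·1 + 2·1 + 38/13·1 = 1 ✓
b·c: 2·(-1/3) + 38/13·2 = 202/39 ≠ 1/2 ⇒ order 1.

1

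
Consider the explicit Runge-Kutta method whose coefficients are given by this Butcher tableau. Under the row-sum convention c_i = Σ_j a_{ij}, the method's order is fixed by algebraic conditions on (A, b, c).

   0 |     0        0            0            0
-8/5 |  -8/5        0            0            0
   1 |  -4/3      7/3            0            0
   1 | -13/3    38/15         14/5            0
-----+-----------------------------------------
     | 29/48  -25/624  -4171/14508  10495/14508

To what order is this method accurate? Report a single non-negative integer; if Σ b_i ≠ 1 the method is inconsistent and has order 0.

b = (29/48, -25/624, -4171/14508, 10495/14508)
c = (0, -8/5, 1, 1)
Ac = (0, 0, -56/15, -94/75)
Σ b_i: 29/48·1 + (-25/624)·1 + (-4171/14508)·1 + 10495/14508·1 = 1 ✓
b·c: (-25/624)·(-8/5) + (-4171/14508)·1 + 10495/14508·1 = 1/2 ✓
b·c²: (-25/624)·64/25 + (-4171/14508)·1 + 10495/14508·1 = 1/3 ✓
b·Ac: (-4171/14508)·(-56/15) + 10495/14508·(-94/75) = 1/6 ✓
b·c³: (-25/624)·(-512/125) + (-4171/14508)·1 + 10495/14508·1 = 3/5 ≠ 1/4 ⇒ order 3.
b·(c∘Ac): (-4171/14508)·(-56/15) + 10495/14508·(-94/75) = 1/6 ≠ 1/8
b·Ac²: (-4171/14508)·448/75 + 10495/14508·3482/375 = 13949/2790 ≠ 1/12
b·A²c: 10495/14508·(-784/75) = -411404/54405 ≠ 1/24

3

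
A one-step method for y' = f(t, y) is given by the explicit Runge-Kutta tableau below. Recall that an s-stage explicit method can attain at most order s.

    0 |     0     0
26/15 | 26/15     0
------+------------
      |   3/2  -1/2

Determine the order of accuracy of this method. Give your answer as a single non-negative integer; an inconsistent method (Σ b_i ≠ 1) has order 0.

1

b = (3/2, -1/2)
c = (0, 26/15)
Σ b_i: 3/2·1 + (-1/2)·1 = 1 ✓
b·c: (-1/2)·26/15 = -13/15 ≠ 1/2 ⇒ order 1.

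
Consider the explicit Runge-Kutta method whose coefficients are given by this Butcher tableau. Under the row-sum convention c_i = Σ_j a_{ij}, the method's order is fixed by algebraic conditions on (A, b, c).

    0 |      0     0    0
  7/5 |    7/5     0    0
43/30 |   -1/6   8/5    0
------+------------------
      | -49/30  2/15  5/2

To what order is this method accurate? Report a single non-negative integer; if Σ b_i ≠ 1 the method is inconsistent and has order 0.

b = (-49/30, 2/15, 5/2)
c = (0, 7/5, 43/30)
Ac = (0, 0, 56/25)
Σ b_i: (-49/30)·1 + 2/15·1 + 5/2·1 = 1 ✓
b·c: 2/15·7/5 + 5/2·43/30 = 377/100 ≠ 1/2 ⇒ order 1.

1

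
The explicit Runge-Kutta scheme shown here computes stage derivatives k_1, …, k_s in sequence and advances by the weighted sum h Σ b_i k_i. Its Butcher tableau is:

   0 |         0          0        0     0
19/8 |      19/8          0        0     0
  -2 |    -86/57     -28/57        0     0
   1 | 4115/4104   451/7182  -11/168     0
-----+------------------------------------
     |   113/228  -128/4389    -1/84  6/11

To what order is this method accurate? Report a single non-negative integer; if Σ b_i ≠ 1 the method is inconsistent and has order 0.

b = (113/228, -128/4389, -1/84, 6/11)
c = (0, 19/8, -2, 1)
Ac = (0, 0, -7/6, 121/432)
Σ b_i: 113/228·1 + (-128/4389)·1 + (-1/84)·1 + 6/11·1 = 1 ✓
b·c: (-128/4389)·19/8 + (-1/84)·(-2) + 6/11·1 = 1/2 ✓
b·c²: (-128/4389)·361/64 + (-1/84)·4 + 6/11·1 = 1/3 ✓
b·Ac: (-1/84)·(-7/6) + 6/11·121/432 = 1/6 ✓
b·c³: (-128/4389)·6859/512 + (-1/84)·(-8) + 6/11·1 = 1/4 ✓
b·(c∘Ac): (-1/84)·7/3 + 6/11·121/432 = 1/8 ✓
b·Ac²: (-1/84)·(-133/48) + 6/11·319/3456 = 1/12 ✓
b·A²c: 6/11·11/144 = 1/24 ✓; 4 stages ⇒ order 4.

4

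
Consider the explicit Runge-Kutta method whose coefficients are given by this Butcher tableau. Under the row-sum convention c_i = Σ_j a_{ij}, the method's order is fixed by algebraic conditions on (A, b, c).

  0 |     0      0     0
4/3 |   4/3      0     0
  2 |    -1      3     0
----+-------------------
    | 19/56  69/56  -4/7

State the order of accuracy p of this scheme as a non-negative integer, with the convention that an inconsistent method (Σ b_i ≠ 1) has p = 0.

b = (19/56, 69/56, -4/7)
c = (0, 4/3, 2)
Ac = (0, 0, 4)
Σ b_i: 19/56·1 + 69/56·1 + (-4/7)·1 = 1 ✓
b·c: 69/56·4/3 + (-4/7)·2 = 1/2 ✓
b·c²: 69/56·16/9 + (-4/7)·4 = -2/21 ≠ 1/3 ⇒ order 2.
b·Ac: (-4/7)·4 = -16/7 ≠ 1/6

2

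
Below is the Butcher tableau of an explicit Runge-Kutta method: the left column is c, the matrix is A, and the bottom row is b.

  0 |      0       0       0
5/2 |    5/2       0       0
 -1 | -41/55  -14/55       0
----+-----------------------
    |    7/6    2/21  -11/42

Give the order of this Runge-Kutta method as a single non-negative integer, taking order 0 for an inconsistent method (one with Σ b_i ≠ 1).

b = (7/6, 2/21, -11/42)
c = (0, 5/2, -1)
Ac = (0, 0, -7/11)
Σ b_i: 7/6·1 + 2/21·1 + (-11/42)·1 = 1 ✓
b·c: 2/21·5/2 + (-11/42)·(-1) = 1/2 ✓
b·c²: 2/21·25/4 + (-11/42)·1 = 1/3 ✓
b·Ac: (-11/42)·(-7/11) = 1/6 ✓; 3 stages ⇒ order 3.

3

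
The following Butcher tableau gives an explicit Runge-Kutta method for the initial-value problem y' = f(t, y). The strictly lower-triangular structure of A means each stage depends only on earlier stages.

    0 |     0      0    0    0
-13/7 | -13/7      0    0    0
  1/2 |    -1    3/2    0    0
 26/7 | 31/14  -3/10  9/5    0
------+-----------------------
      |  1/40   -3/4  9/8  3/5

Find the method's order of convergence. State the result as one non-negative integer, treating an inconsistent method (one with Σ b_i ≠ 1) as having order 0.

b = (1/40, -3/4, 9/8, 3/5)
c = (0, -13/7, 1/2, 26/7)
Ac = (0, 0, -39/14, 51/35)
Σ b_i: 1/40·1 + (-3/4)·1 + 9/8·1 + 3/5·1 = 1 ✓
b·c: (-3/4)·(-13/7) + 9/8·1/2 + 3/5·26/7 = 2343/560 ≠ 1/2 ⇒ order 1.

1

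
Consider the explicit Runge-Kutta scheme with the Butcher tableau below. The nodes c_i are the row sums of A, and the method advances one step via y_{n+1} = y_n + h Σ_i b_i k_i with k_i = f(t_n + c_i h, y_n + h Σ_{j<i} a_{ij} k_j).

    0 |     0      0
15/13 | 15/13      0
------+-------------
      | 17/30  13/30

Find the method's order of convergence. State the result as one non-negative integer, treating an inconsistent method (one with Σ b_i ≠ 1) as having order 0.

2

b = (17/30, 13/30)
c = (0, 15/13)
Σ b_i: 17/30·1 + 13/30·1 = 1 ✓
b·c: 13/30·15/13 = 1/2 ✓; 2 stages ⇒ order 2.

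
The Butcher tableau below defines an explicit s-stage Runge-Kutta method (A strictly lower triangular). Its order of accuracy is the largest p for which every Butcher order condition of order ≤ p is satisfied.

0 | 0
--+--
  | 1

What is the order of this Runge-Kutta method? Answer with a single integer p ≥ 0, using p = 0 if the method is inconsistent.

1

b = (1)
c = (0)
Σ b_i: 1·1 = 1 ✓; 1 stage ⇒ order 1.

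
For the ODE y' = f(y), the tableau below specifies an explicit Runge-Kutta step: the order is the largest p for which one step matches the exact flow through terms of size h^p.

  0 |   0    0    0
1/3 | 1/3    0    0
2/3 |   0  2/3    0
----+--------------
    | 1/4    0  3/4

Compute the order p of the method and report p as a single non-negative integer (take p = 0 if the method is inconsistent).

b = (1/4, 0, 3/4)
c = (0, 1/3, 2/3)
Ac = (0, 0, 2/9)
Σ b_i: 1/4·1 + 3/4·1 = 1 ✓
b·c: 3/4·2/3 = 1/2 ✓
b·c²: 3/4·4/9 = 1/3 ✓
b·Ac: 3/4·2/9 = 1/6 ✓; 3 stages ⇒ order 3.

3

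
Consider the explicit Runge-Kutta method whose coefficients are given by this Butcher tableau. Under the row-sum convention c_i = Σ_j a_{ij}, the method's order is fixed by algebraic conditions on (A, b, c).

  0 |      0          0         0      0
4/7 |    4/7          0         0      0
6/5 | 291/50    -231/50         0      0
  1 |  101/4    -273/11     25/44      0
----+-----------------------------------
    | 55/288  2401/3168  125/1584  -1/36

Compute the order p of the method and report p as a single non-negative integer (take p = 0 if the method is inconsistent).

4

b = (55/288, 2401/3168, 125/1584, -1/36)
c = (0, 4/7, 6/5, 1)
Ac = (0, 0, -66/25, -27/2)
Σ b_i: 55/288·1 + 2401/3168·1 + 125/1584·1 + (-1/36)·1 = 1 ✓
b·c: 2401/3168·4/7 + 125/1584·6/5 + (-1/36)·1 = 1/2 ✓
b·c²: 2401/3168·16/49 + 125/1584·36/25 + (-1/36)·1 = 1/3 ✓
b·Ac: 125/1584·(-66/25) + (-1/36)·(-27/2) = 1/6 ✓
b·c³: 2401/3168·64/343 + 125/1584·216/125 + (-1/36)·1 = 1/4 ✓
b·(c∘Ac): 125/1584·(-396/125) + (-1/36)·(-27/2) = 1/8 ✓
b·Ac²: 125/1584·(-264/175) + (-1/36)·(-51/7) = 1/12 ✓
b·A²c: (-1/36)·(-3/2) = 1/24 ✓; 4 stages ⇒ order 4.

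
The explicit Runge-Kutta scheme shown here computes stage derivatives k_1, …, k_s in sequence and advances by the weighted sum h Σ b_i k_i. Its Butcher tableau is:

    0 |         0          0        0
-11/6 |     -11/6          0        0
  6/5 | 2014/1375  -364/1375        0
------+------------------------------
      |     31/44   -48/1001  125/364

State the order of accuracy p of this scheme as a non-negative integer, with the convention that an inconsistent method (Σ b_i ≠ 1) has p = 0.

3

b = (31/44, -48/1001, 125/364)
c = (0, -11/6, 6/5)
Ac = (0, 0, 182/375)
Σ b_i: 31/44·1 + (-48/1001)·1 + 125/364·1 = 1 ✓
b·c: (-48/1001)·(-11/6) + 125/364·6/5 = 1/2 ✓
b·c²: (-48/1001)·121/36 + 125/364·36/25 = 1/3 ✓
b·Ac: 125/364·182/375 = 1/6 ✓; 3 stages ⇒ order 3.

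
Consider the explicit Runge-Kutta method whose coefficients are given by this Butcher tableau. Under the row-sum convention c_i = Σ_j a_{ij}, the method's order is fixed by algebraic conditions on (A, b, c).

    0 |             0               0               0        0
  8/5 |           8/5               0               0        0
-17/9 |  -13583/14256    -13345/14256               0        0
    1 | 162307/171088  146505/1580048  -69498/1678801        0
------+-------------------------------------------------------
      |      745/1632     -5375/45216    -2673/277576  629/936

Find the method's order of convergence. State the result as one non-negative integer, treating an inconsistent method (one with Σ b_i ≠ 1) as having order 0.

b = (745/1632, -5375/45216, -2673/277576, 629/936)
c = (0, 8/5, -17/9, 1)
Ac = (0, 0, -2669/1782, 285/1258)
Σ b_i: 745/1632·1 + (-5375/45216)·1 + (-2673/277576)·1 + 629/936·1 = 1 ✓
b·c: (-5375/45216)·8/5 + (-2673/277576)·(-17/9) + 629/936·1 = 1/2 ✓
b·c²: (-5375/45216)·64/25 + (-2673/277576)·289/81 + 629/936·1 = 1/3 ✓
b·Ac: (-2673/277576)·(-2669/1782) + 629/936·285/1258 = 1/6 ✓
b·c³: (-5375/45216)·512/125 + (-2673/277576)·(-4913/729) + 629/936·1 = 1/4 ✓
b·(c∘Ac): (-2673/277576)·45373/16038 + 629/936·285/1258 = 1/8 ✓
b·Ac²: (-2673/277576)·(-10676/4455) + 629/936·282/3145 = 1/12 ✓
b·A²c: 629/936·39/629 = 1/24 ✓; 4 stages ⇒ order 4.

4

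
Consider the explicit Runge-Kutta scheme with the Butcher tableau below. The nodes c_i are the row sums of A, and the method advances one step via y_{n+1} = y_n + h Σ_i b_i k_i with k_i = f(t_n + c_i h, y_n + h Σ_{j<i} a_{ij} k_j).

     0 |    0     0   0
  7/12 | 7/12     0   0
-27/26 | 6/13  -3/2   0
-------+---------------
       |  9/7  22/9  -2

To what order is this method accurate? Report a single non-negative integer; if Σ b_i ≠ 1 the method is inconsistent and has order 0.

0

b = (9/7, 22/9, -2)
c = (0, 7/12, -27/26)
Ac = (0, 0, -7/8)
Σ b_i: 9/7·1 + 22/9·1 + (-2)·1 = 109/63 ≠ 1 ⇒ order 0.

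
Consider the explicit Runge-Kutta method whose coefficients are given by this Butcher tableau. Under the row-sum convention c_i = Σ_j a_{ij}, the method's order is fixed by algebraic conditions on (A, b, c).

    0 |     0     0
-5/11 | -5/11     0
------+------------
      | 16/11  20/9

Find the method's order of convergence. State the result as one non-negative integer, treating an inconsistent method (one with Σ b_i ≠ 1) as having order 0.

0

b = (16/11, 20/9)
c = (0, -5/11)
Σ b_i: 16/11·1 + 20/9·1 = 364/99 ≠ 1 ⇒ order 0.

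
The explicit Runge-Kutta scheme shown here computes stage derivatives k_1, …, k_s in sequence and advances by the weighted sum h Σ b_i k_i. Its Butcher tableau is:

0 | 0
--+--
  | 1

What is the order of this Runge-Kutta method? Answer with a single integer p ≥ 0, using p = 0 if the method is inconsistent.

1

b = (1)
c = (0)
Σ b_i: 1·1 = 1 ✓; 1 stage ⇒ order 1.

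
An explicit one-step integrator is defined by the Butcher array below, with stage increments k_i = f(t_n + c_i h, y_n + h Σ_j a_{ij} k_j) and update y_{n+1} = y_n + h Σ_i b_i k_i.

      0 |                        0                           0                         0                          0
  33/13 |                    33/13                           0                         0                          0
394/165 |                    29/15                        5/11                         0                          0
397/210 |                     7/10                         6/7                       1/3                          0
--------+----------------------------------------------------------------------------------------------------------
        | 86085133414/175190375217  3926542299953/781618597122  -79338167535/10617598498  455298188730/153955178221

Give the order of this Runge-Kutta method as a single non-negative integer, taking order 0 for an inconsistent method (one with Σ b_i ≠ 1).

3

b = (86085133414/175190375217, 3926542299953/781618597122, -79338167535/10617598498, 455298188730/153955178221)
c = (0, 33/13, 394/165, 397/210)
Ac = (0, 0, 15/13, 133864/45045)
Σ b_i: 86085133414/175190375217·1 + 3926542299953/781618597122·1 + (-79338167535/10617598498)·1 + 455298188730/153955178221·1 = 1 ✓
b·c: 3926542299953/781618597122·33/13 + (-79338167535/10617598498)·394/165 + 455298188730/153955178221·397/210 = 1/2 ✓
b·c²: 3926542299953/781618597122·1089/169 + (-79338167535/10617598498)·155236/27225 + 455298188730/153955178221·157609/44100 = 1/3 ✓
b·Ac: (-79338167535/10617598498)·15/13 + 455298188730/153955178221·133864/45045 = 1/6 ✓
b·c³: 3926542299953/781618597122·35937/2197 + (-79338167535/10617598498)·61162984/4492125 + 455298188730/153955178221·62570773/9261000 = 1976727213183487/4782697243424100 ≠ 1/4 ⇒ order 3.
b·(c∘Ac): (-79338167535/10617598498)·394/143 + 455298188730/153955178221·26572004/4729725 = -12340240617637/3105647560665 ≠ 1/8
b·Ac²: (-79338167535/10617598498)·495/169 + 455298188730/153955178221·717308638/96621525 = 135956756393257/1981403143704270 ≠ 1/12
b·A²c: 455298188730/153955178221·5/13 = 2276490943650/2001417316873 ≠ 1/24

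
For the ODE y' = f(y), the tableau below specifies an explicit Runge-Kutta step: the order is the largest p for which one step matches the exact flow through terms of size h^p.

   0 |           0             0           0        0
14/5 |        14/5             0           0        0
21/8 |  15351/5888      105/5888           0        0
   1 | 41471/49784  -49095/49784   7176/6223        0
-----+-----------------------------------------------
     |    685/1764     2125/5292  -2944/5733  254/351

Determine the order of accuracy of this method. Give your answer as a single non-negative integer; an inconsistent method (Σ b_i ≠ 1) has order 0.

4

b = (685/1764, 2125/5292, -2944/5733, 254/351)
c = (0, 14/5, 21/8, 1)
Ac = (0, 0, 147/2944, 135/508)
Σ b_i: 685/1764·1 + 2125/5292·1 + (-2944/5733)·1 + 254/351·1 = 1 ✓
b·c: 2125/5292·14/5 + (-2944/5733)·21/8 + 254/351·1 = 1/2 ✓
b·c²: 2125/5292·196/25 + (-2944/5733)·441/64 + 254/351·1 = 1/3 ✓
b·Ac: (-2944/5733)·147/2944 + 254/351·135/508 = 1/6 ✓
b·c³: 2125/5292·2744/125 + (-2944/5733)·9261/512 + 254/351·1 = 1/4 ✓
b·(c∘Ac): (-2944/5733)·3087/23552 + 254/351·135/508 = 1/8 ✓
b·Ac²: (-2944/5733)·1029/7360 + 254/351·1089/5080 = 1/12 ✓
b·A²c: 254/351·117/2032 = 1/24 ✓; 4 stages ⇒ order 4.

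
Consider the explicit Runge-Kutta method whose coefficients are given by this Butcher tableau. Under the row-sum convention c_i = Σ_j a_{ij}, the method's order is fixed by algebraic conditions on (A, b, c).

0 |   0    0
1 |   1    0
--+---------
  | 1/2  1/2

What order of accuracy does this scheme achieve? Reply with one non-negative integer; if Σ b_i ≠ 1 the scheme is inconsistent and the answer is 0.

2

b = (1/2, 1/2)
c = (0, 1)
Σ b_i: 1/2·1 + 1/2·1 = 1 ✓
b·c: 1/2·1 = 1/2 ✓; 2 stages ⇒ order 2.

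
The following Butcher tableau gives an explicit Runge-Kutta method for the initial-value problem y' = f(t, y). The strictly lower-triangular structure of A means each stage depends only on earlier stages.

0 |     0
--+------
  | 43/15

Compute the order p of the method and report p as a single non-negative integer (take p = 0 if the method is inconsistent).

b = (43/15)
c = (0)
Σ b_i: 43/15·1 = 43/15 ≠ 1 ⇒ order 0.

0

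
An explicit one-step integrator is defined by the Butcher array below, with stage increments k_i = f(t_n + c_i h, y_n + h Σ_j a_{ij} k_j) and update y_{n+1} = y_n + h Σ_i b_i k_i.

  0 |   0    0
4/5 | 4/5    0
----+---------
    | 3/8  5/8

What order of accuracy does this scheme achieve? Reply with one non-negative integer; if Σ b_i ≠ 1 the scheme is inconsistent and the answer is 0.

2

b = (3/8, 5/8)
c = (0, 4/5)
Σ b_i: 3/8·1 + 5/8·1 = 1 ✓
b·c: 5/8·4/5 = 1/2 ✓; 2 stages ⇒ order 2.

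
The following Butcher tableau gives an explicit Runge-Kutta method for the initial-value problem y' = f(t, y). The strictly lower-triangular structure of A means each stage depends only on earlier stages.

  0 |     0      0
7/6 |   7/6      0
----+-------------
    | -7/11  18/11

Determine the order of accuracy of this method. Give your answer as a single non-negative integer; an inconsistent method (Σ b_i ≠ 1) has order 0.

b = (-7/11, 18/11)
c = (0, 7/6)
Σ b_i: (-7/11)·1 + 18/11·1 = 1 ✓
b·c: 18/11·7/6 = 21/11 ≠ 1/2 ⇒ order 1.

1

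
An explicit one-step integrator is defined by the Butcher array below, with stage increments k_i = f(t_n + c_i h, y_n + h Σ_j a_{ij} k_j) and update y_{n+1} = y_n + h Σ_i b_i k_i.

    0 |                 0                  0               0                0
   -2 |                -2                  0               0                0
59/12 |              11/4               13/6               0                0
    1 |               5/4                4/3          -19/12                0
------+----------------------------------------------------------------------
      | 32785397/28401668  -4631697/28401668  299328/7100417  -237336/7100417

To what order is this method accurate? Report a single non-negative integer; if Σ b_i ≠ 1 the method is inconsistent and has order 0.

b = (32785397/28401668, -4631697/28401668, 299328/7100417, -237336/7100417)
c = (0, -2, 59/12, 1)
Ac = (0, 0, -13/3, -1505/144)
Σ b_i: 32785397/28401668·1 + (-4631697/28401668)·1 + 299328/7100417·1 + (-237336/7100417)·1 = 1 ✓
b·c: (-4631697/28401668)·(-2) + 299328/7100417·59/12 + (-237336/7100417)·1 = 1/2 ✓
b·c²: (-4631697/28401668)·4 + 299328/7100417·3481/144 + (-237336/7100417)·1 = 1/3 ✓
b·Ac: 299328/7100417·(-13/3) + (-237336/7100417)·(-1505/144) = 1/6 ✓
b·c³: (-4631697/28401668)·(-8) + 299328/7100417·205379/1728 + (-237336/7100417)·1 = 401420383/63903753 ≠ 1/4 ⇒ order 3.
b·(c∘Ac): 299328/7100417·(-767/36) + (-237336/7100417)·(-1505/144) = -7793717/14200834 ≠ 1/8
b·Ac²: 299328/7100417·26/3 + (-237336/7100417)·(-56923/1728) = 749692219/511230024 ≠ 1/12
b·A²c: (-237336/7100417)·247/36 = -4885166/21301251 ≠ 1/24

3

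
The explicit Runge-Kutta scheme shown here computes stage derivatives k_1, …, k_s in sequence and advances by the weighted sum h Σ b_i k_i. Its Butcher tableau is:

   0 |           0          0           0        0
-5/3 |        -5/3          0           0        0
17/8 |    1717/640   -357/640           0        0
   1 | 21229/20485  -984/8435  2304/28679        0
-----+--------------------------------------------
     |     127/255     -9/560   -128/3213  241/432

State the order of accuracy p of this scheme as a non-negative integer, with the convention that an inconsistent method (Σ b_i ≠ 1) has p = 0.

b = (127/255, -9/560, -128/3213, 241/432)
c = (0, -5/3, 17/8, 1)
Ac = (0, 0, 119/128, 88/241)
Σ b_i: 127/255·1 + (-9/560)·1 + (-128/3213)·1 + 241/432·1 = 1 ✓
b·c: (-9/560)·(-5/3) + (-128/3213)·17/8 + 241/432·1 = 1/2 ✓
b·c²: (-9/560)·25/9 + (-128/3213)·289/64 + 241/432·1 = 1/3 ✓
b·Ac: (-128/3213)·119/128 + 241/432·88/241 = 1/6 ✓
b·c³: (-9/560)·(-125/27) + (-128/3213)·4913/512 + 241/432·1 = 1/4 ✓
b·(c∘Ac): (-128/3213)·2023/1024 + 241/432·88/241 = 1/8 ✓
b·Ac²: (-128/3213)·(-595/384) + 241/432·28/723 = 1/12 ✓
b·A²c: 241/432·18/241 = 1/24 ✓; 4 stages ⇒ order 4.

4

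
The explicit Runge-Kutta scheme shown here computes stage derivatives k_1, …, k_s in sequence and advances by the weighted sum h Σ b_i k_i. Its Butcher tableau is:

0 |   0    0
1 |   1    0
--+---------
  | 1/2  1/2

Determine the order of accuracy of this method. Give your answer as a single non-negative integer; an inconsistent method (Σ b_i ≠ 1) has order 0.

b = (1/2, 1/2)
c = (0, 1)
Σ b_i: 1/2·1 + 1/2·1 = 1 ✓
b·c: 1/2·1 = 1/2 ✓; 2 stages ⇒ order 2.

2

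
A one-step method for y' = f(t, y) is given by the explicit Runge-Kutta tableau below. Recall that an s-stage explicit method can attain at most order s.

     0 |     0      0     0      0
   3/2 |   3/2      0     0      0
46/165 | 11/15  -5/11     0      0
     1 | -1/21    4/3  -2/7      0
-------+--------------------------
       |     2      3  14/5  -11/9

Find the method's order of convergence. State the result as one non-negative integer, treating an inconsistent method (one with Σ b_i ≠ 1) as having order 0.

0

b = (2, 3, 14/5, -11/9)
c = (0, 3/2, 46/165, 1)
Ac = (0, 0, -15/22, 2218/1155)
Σ b_i: 2·1 + 3·1 + 14/5·1 + (-11/9)·1 = 296/45 ≠ 1 ⇒ order 0.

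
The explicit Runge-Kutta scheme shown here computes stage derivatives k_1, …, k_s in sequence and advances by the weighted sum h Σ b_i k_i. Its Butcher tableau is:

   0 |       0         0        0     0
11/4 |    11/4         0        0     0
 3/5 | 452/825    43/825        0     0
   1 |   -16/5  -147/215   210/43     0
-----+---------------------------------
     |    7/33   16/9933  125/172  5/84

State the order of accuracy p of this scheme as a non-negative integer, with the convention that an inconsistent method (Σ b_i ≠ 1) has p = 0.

b = (7/33, 16/9933, 125/172, 5/84)
c = (0, 11/4, 3/5, 1)
Ac = (0, 0, 43/300, 21/20)
Σ b_i: 7/33·1 + 16/9933·1 + 125/172·1 + 5/84·1 = 1 ✓
b·c: 16/9933·11/4 + 125/172·3/5 + 5/84·1 = 1/2 ✓
b·c²: 16/9933·121/16 + 125/172·9/25 + 5/84·1 = 1/3 ✓
b·Ac: 125/172·43/300 + 5/84·21/20 = 1/6 ✓
b·c³: 16/9933·1331/64 + 125/172·27/125 + 5/84·1 = 1/4 ✓
b·(c∘Ac): 125/172·43/500 + 5/84·21/20 = 1/8 ✓
b·Ac²: 125/172·473/1200 + 5/84·(-273/80) = 1/12 ✓
b·A²c: 5/84·7/10 = 1/24 ✓; 4 stages ⇒ order 4.

4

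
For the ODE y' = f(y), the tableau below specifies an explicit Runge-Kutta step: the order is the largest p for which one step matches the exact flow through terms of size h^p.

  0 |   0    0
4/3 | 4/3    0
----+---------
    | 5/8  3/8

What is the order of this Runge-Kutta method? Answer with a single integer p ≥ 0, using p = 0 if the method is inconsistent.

b = (5/8, 3/8)
c = (0, 4/3)
Σ b_i: 5/8·1 + 3/8·1 = 1 ✓
b·c: 3/8·4/3 = 1/2 ✓; 2 stages ⇒ order 2.

2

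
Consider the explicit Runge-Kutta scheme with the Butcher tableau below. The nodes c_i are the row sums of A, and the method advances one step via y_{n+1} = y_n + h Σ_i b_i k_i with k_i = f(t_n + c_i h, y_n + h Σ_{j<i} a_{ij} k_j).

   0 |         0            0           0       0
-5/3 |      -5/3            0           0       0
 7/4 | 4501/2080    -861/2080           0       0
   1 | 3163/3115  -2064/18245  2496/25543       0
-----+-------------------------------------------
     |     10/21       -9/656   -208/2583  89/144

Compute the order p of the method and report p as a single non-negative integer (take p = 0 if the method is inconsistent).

b = (10/21, -9/656, -208/2583, 89/144)
c = (0, -5/3, 7/4, 1)
Ac = (0, 0, 287/416, 32/89)
Σ b_i: 10/21·1 + (-9/656)·1 + (-208/2583)·1 + 89/144·1 = 1 ✓
b·c: (-9/656)·(-5/3) + (-208/2583)·7/4 + 89/144·1 = 1/2 ✓
b·c²: (-9/656)·25/9 + (-208/2583)·49/16 + 89/144·1 = 1/3 ✓
b·Ac: (-208/2583)·287/416 + 89/144·32/89 = 1/6 ✓
b·c³: (-9/656)·(-125/27) + (-208/2583)·343/64 + 89/144·1 = 1/4 ✓
b·(c∘Ac): (-208/2583)·2009/1664 + 89/144·32/89 = 1/8 ✓
b·Ac²: (-208/2583)·(-1435/1248) + 89/144·(-4/267) = 1/12 ✓
b·A²c: 89/144·6/89 = 1/24 ✓; 4 stages ⇒ order 4.

4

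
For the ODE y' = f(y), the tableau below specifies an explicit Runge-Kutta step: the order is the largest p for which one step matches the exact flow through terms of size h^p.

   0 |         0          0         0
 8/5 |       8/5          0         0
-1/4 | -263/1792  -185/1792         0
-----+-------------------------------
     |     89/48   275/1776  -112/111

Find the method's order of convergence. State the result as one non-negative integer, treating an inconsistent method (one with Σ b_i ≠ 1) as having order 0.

b = (89/48, 275/1776, -112/111)
c = (0, 8/5, -1/4)
Ac = (0, 0, -37/224)
Σ b_i: 89/48·1 + 275/1776·1 + (-112/111)·1 = 1 ✓
b·c: 275/1776·8/5 + (-112/111)·(-1/4) = 1/2 ✓
b·c²: 275/1776·64/25 + (-112/111)·1/16 = 1/3 ✓
b·Ac: (-112/111)·(-37/224) = 1/6 ✓; 3 stages ⇒ order 3.

3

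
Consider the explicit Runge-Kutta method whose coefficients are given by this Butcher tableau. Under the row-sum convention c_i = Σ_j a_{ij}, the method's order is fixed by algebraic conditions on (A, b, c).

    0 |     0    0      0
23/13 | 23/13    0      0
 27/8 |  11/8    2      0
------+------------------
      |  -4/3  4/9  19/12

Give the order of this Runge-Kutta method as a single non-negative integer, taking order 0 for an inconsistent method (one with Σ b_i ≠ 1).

0

b = (-4/3, 4/9, 19/12)
c = (0, 23/13, 27/8)
Ac = (0, 0, 46/13)
Σ b_i: (-4/3)·1 + 4/9·1 + 19/12·1 = 25/36 ≠ 1 ⇒ order 0.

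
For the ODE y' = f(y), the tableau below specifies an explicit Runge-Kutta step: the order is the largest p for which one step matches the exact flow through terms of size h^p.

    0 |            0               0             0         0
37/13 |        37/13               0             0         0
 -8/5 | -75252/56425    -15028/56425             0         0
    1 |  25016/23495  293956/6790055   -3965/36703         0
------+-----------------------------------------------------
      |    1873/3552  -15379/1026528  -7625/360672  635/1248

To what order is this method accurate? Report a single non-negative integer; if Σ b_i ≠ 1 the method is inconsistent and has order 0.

4

b = (1873/3552, -15379/1026528, -7625/360672, 635/1248)
c = (0, 37/13, -8/5, 1)
Ac = (0, 0, -1156/1525, 188/635)
Σ b_i: 1873/3552·1 + (-15379/1026528)·1 + (-7625/360672)·1 + 635/1248·1 = 1 ✓
b·c: (-15379/1026528)·37/13 + (-7625/360672)·(-8/5) + 635/1248·1 = 1/2 ✓
b·c²: (-15379/1026528)·1369/169 + (-7625/360672)·64/25 + 635/1248·1 = 1/3 ✓
b·Ac: (-7625/360672)·(-1156/1525) + 635/1248·188/635 = 1/6 ✓
b·c³: (-15379/1026528)·50653/2197 + (-7625/360672)·(-512/125) + 635/1248·1 = 1/4 ✓
b·(c∘Ac): (-7625/360672)·9248/7625 + 635/1248·188/635 = 1/8 ✓
b·Ac²: (-7625/360672)·(-42772/19825) + 635/1248·612/8255 = 1/12 ✓
b·A²c: 635/1248·52/635 = 1/24 ✓; 4 stages ⇒ order 4.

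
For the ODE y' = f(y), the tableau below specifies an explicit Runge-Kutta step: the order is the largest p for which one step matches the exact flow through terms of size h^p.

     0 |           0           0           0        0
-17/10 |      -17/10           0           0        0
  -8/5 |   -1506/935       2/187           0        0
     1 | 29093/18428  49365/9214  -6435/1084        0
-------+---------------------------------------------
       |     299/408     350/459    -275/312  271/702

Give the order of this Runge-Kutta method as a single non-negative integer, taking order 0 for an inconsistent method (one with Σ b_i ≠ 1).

b = (299/408, 350/459, -275/312, 271/702)
c = (0, -17/10, -8/5, 1)
Ac = (0, 0, -1/55, 423/1084)
Σ b_i: 299/408·1 + 350/459·1 + (-275/312)·1 + 271/702·1 = 1 ✓
b·c: 350/459·(-17/10) + (-275/312)·(-8/5) + 271/702·1 = 1/2 ✓
b·c²: 350/459·289/100 + (-275/312)·64/25 + 271/702·1 = 1/3 ✓
b·Ac: (-275/312)·(-1/55) + 271/702·423/1084 = 1/6 ✓
b·c³: 350/459·(-4913/1000) + (-275/312)·(-512/125) + 271/702·1 = 1/4 ✓
b·(c∘Ac): (-275/312)·8/275 + 271/702·423/1084 = 1/8 ✓
b·Ac²: (-275/312)·17/550 + 271/702·621/2168 = 1/12 ✓
b·A²c: 271/702·117/1084 = 1/24 ✓; 4 stages ⇒ order 4.

4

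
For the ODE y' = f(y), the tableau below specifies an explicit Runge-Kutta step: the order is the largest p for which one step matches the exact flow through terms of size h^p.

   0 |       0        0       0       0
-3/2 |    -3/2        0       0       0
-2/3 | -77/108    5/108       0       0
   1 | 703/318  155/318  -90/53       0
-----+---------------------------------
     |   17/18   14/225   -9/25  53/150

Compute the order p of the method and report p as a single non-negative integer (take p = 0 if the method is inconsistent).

4

b = (17/18, 14/225, -9/25, 53/150)
c = (0, -3/2, -2/3, 1)
Ac = (0, 0, -5/72, 85/212)
Σ b_i: 17/18·1 + 14/225·1 + (-9/25)·1 + 53/150·1 = 1 ✓
b·c: 14/225·(-3/2) + (-9/25)·(-2/3) + 53/150·1 = 1/2 ✓
b·c²: 14/225·9/4 + (-9/25)·4/9 + 53/150·1 = 1/3 ✓
b·Ac: (-9/25)·(-5/72) + 53/150·85/212 = 1/6 ✓
b·c³: 14/225·(-27/8) + (-9/25)·(-8/27) + 53/150·1 = 1/4 ✓
b·(c∘Ac): (-9/25)·5/108 + 53/150·85/212 = 1/8 ✓
b·Ac²: (-9/25)·5/48 + 53/150·145/424 = 1/12 ✓
b·A²c: 53/150·25/212 = 1/24 ✓; 4 stages ⇒ order 4.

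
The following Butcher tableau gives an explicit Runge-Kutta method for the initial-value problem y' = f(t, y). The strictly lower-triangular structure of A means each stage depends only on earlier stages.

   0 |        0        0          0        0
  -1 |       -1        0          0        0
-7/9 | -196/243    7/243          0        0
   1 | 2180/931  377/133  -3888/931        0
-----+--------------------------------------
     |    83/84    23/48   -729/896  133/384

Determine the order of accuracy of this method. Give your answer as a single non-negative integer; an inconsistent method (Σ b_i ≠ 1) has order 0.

b = (83/84, 23/48, -729/896, 133/384)
c = (0, -1, -7/9, 1)
Ac = (0, 0, -7/243, 55/133)
Σ b_i: 83/84·1 + 23/48·1 + (-729/896)·1 + 133/384·1 = 1 ✓
b·c: 23/48·(-1) + (-729/896)·(-7/9) + 133/384·1 = 1/2 ✓
b·c²: 23/48·1 + (-729/896)·49/81 + 133/384·1 = 1/3 ✓
b·Ac: (-729/896)·(-7/243) + 133/384·55/133 = 1/6 ✓
b·c³: 23/48·(-1) + (-729/896)·(-343/729) + 133/384·1 = 1/4 ✓
b·(c∘Ac): (-729/896)·49/2187 + 133/384·55/133 = 1/8 ✓
b·Ac²: (-729/896)·7/243 + 133/384·41/133 = 1/12 ✓
b·A²c: 133/384·16/133 = 1/24 ✓; 4 stages ⇒ order 4.

4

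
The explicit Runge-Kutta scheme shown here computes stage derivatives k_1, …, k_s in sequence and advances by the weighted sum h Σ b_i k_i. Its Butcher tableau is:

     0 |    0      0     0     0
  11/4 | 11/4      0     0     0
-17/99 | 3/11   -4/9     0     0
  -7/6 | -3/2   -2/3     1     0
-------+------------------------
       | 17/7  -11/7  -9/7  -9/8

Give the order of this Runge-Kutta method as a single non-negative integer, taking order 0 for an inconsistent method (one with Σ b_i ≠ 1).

b = (17/7, -11/7, -9/7, -9/8)
c = (0, 11/4, -17/99, -7/6)
Ac = (0, 0, -11/9, -397/198)
Σ b_i: 17/7·1 + (-11/7)·1 + (-9/7)·1 + (-9/8)·1 = -87/56 ≠ 1 ⇒ order 0.

0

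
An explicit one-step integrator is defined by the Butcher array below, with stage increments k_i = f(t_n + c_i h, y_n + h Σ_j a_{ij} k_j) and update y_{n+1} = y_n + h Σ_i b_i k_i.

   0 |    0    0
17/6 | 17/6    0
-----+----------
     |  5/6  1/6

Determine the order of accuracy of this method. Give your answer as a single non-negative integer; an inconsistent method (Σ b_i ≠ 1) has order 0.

b = (5/6, 1/6)
c = (0, 17/6)
Σ b_i: 5/6·1 + 1/6·1 = 1 ✓
b·c: 1/6·17/6 = 17/36 ≠ 1/2 ⇒ order 1.

1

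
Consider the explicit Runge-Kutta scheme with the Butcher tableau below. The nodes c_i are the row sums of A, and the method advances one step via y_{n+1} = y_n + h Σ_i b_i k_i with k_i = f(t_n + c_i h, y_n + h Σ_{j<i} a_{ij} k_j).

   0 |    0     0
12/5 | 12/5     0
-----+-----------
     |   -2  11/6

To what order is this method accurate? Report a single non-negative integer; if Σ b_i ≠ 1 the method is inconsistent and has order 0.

b = (-2, 11/6)
c = (0, 12/5)
Σ b_i: (-2)·1 + 11/6·1 = -1/6 ≠ 1 ⇒ order 0.

0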